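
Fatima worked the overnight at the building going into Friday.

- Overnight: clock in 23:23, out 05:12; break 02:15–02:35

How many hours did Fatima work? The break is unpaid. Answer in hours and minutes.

5 h 29 min

Overnight: 23:23 → midnight = 0 h 37 min; midnight → 05:12 = 5 h 12 min; span 5 h 49 min; less 20 min break → 5 h 29 min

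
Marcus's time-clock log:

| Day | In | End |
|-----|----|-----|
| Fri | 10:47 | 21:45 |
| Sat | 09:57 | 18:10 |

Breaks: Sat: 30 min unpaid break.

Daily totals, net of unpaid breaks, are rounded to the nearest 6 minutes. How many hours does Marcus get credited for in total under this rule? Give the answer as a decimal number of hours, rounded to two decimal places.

18.70 hours

Fri: 10:47–21:45 = 10 h 58 min → rounds to 11 h 0 min
Sat: 09:57–18:10 = 8 h 13 min − 30 min = 7 h 43 min → rounds to 7 h 42 min
Total credited: 18 h 42 min.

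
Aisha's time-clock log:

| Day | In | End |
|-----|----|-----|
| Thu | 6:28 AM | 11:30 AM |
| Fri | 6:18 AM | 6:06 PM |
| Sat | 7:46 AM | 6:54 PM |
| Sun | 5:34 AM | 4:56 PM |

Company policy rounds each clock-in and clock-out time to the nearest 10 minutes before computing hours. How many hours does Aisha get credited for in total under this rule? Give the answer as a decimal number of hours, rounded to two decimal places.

Thu: in 6:28 AM→6:30 AM, out 11:30 AM→11:30 AM; 5 h 0 min
Fri: in 6:18 AM→6:20 AM, out 6:06 PM→6:10 PM; 11 h 50 min
Sat: in 7:46 AM→7:50 AM, out 6:54 PM→6:50 PM; 11 h 0 min
Sun: in 5:34 AM→5:30 AM, out 4:56 PM→5:00 PM; 11 h 30 min
Total credited: 39 h 20 min.

39.33 hours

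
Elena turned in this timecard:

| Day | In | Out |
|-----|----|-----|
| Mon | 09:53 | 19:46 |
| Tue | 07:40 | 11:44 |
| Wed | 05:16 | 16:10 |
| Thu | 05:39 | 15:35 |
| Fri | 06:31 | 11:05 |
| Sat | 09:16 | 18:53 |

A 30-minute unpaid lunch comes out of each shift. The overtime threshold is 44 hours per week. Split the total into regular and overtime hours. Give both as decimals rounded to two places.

Regular 44.00 hours, overtime 1.97 hours

Mon: 09:53–19:46 = 9 h 53 min; less 30 min break → 9 h 23 min
Tue: 07:40–11:44 = 4 h 4 min; less 30 min break → 3 h 34 min
Wed: 05:16–16:10 = 10 h 54 min; less 30 min break → 10 h 24 min
Thu: 05:39–15:35 = 9 h 56 min; less 30 min break → 9 h 26 min
Fri: 06:31–11:05 = 4 h 34 min; less 30 min break → 4 h 4 min
Sat: 09:16–18:53 = 9 h 37 min; less 30 min break → 9 h 7 min
Total worked: 45 h 58 min = 45.97 h.
Threshold 44 h → overtime 1 h 58 min, regular 44 h 0 min.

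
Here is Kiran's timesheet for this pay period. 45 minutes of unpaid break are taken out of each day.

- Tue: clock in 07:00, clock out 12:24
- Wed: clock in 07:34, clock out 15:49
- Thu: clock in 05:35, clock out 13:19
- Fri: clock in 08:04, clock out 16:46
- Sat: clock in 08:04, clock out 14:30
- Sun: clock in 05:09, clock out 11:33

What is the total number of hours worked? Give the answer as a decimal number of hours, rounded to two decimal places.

Tue: 07:00–12:24 = 5 h 24 min; less 45 min break → 4 h 39 min
Wed: 07:34–15:49 = 8 h 15 min; less 45 min break → 7 h 30 min
Thu: 05:35–13:19 = 7 h 44 min; less 45 min break → 6 h 59 min
Fri: 08:04–16:46 = 8 h 42 min; less 45 min break → 7 h 57 min
Sat: 08:04–14:30 = 6 h 26 min; less 45 min break → 5 h 41 min
Sun: 05:09–11:33 = 6 h 24 min; less 45 min break → 5 h 39 min
Total: 4 h 39 min + 7 h 30 min + 6 h 59 min + 7 h 57 min + 5 h 41 min + 5 h 39 min = 38 h 25 min.

38.42 hours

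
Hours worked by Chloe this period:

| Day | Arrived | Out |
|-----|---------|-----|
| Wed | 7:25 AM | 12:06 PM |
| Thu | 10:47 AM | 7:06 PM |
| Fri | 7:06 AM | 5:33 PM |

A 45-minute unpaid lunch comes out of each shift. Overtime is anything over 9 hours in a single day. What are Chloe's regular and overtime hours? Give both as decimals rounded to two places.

Wed: 7:25 AM–12:06 PM = 4 h 41 min; less 45 min break → 3 h 56 min
Thu: 10:47 AM–7:06 PM = 8 h 19 min; less 45 min break → 7 h 34 min
Fri: 7:06 AM–5:33 PM = 10 h 27 min; less 45 min break → 9 h 42 min
Wed reg 3 h 56 min / OT 0 h 0 min; Thu reg 7 h 34 min / OT 0 h 0 min; Fri reg 9 h 0 min / OT 0 h 42 min.
Totals: regular 20 h 30 min, overtime 0 h 42 min.

Regular 20.50 hours, overtime 0.70 hours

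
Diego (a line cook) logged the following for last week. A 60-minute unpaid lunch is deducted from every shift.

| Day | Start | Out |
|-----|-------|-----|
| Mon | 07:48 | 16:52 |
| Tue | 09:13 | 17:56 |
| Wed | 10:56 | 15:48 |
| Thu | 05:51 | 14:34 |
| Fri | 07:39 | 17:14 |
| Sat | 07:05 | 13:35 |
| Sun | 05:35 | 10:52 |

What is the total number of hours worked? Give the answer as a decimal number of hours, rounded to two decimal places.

Mon: 07:48–16:52 = 9 h 4 min; less 60 min break → 8 h 4 min
Tue: 09:13–17:56 = 8 h 43 min; less 60 min break → 7 h 43 min
Wed: 10:56–15:48 = 4 h 52 min; less 60 min break → 3 h 52 min
Thu: 05:51–14:34 = 8 h 43 min; less 60 min break → 7 h 43 min
Fri: 07:39–17:14 = 9 h 35 min; less 60 min break → 8 h 35 min
Sat: 07:05–13:35 = 6 h 30 min; less 60 min break → 5 h 30 min
Sun: 05:35–10:52 = 5 h 17 min; less 60 min break → 4 h 17 min
Total: 8 h 4 min + 7 h 43 min + 3 h 52 min + 7 h 43 min + 8 h 35 min + 5 h 30 min + 4 h 17 min = 45 h 44 min.

45.73 hours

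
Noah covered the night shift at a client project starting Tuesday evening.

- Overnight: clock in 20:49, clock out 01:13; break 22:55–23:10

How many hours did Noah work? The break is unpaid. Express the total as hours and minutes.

4 h 9 min

Overnight: 20:49 → midnight = 3 h 11 min; midnight → 01:13 = 1 h 13 min; span 4 h 24 min; less 15 min break → 4 h 9 min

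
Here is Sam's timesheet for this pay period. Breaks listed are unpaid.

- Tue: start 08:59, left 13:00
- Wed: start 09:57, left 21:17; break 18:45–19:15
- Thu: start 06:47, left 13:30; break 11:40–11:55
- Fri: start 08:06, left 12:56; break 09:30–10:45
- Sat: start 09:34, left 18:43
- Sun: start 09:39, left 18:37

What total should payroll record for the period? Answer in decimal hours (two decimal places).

Tue: 08:59–13:00 = 4 h 1 min
Wed: 09:57–21:17 = 11 h 20 min; less 30 min break → 10 h 50 min
Thu: 06:47–13:30 = 6 h 43 min; less 15 min break → 6 h 28 min
Fri: 08:06–12:56 = 4 h 50 min; less 75 min break → 3 h 35 min
Sat: 09:34–18:43 = 9 h 9 min
Sun: 09:39–18:37 = 8 h 58 min
Total: 4 h 1 min + 10 h 50 min + 6 h 28 min + 3 h 35 min + 9 h 9 min + 8 h 58 min = 43 h 1 min.

43.02 hours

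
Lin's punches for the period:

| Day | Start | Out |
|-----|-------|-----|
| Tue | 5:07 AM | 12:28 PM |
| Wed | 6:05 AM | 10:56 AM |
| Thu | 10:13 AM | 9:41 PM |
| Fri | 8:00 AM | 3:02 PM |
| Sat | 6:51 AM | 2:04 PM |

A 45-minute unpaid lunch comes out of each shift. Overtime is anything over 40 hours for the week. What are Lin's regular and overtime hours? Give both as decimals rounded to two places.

Regular 34.17 hours, overtime 0.00 hours

Tue: 5:07 AM–12:28 PM = 7 h 21 min; less 45 min break → 6 h 36 min
Wed: 6:05 AM–10:56 AM = 4 h 51 min; less 45 min break → 4 h 6 min
Thu: 10:13 AM–9:41 PM = 11 h 28 min; less 45 min break → 10 h 43 min
Fri: 8:00 AM–3:02 PM = 7 h 2 min; less 45 min break → 6 h 17 min
Sat: 6:51 AM–2:04 PM = 7 h 13 min; less 45 min break → 6 h 28 min
Total worked: 34 h 10 min = 34.17 h.
Threshold 40 h → overtime 0 h 0 min, regular 34 h 10 min.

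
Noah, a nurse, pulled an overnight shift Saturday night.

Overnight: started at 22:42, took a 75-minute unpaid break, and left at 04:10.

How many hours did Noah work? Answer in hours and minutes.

4 h 13 min

Overnight: 22:42 → midnight = 1 h 18 min; midnight → 04:10 = 4 h 10 min; span 5 h 28 min; less 75 min break → 4 h 13 min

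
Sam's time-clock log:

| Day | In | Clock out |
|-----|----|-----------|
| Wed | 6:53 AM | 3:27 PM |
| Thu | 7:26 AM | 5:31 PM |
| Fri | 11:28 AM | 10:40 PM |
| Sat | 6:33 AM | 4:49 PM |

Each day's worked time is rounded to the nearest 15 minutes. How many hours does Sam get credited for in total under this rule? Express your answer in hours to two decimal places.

Wed: 6:53 AM–3:27 PM = 8 h 34 min → rounds to 8 h 30 min
Thu: 7:26 AM–5:31 PM = 10 h 5 min → rounds to 10 h 0 min
Fri: 11:28 AM–10:40 PM = 11 h 12 min → rounds to 11 h 15 min
Sat: 6:33 AM–4:49 PM = 10 h 16 min → rounds to 10 h 15 min
Total credited: 40 h 0 min.

40.00 hours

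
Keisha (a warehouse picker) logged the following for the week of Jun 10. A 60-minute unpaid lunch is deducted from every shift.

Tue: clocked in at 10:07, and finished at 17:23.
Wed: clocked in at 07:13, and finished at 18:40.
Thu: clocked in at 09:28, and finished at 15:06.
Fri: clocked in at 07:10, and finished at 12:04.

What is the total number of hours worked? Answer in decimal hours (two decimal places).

Tue: 10:07–17:23 = 7 h 16 min; less 60 min break → 6 h 16 min
Wed: 07:13–18:40 = 11 h 27 min; less 60 min break → 10 h 27 min
Thu: 09:28–15:06 = 5 h 38 min; less 60 min break → 4 h 38 min
Fri: 07:10–12:04 = 4 h 54 min; less 60 min break → 3 h 54 min
Total: 6 h 16 min + 10 h 27 min + 4 h 38 min + 3 h 54 min = 25 h 15 min.

25.25 hours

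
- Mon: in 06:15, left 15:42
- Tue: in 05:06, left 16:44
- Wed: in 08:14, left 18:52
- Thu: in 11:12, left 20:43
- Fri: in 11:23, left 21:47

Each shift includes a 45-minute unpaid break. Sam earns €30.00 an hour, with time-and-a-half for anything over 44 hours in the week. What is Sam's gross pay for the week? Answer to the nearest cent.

Mon: 06:15–15:42 = 9 h 27 min; less 45 min break → 8 h 42 min
Tue: 05:06–16:44 = 11 h 38 min; less 45 min break → 10 h 53 min
Wed: 08:14–18:52 = 10 h 38 min; less 45 min break → 9 h 53 min
Thu: 11:12–20:43 = 9 h 31 min; less 45 min break → 8 h 46 min
Fri: 11:23–21:47 = 10 h 24 min; less 45 min break → 9 h 39 min
Total worked: 47 h 53 min = 2873 min.
Regular 44 h 0 min = 2640 min at €30.00/h; overtime 3 h 53 min = 233 min at €45.00/h.
Pay = (2640 × €30.00 + 233 × €45.00) ÷ 60 = €1494.75.

€1494.75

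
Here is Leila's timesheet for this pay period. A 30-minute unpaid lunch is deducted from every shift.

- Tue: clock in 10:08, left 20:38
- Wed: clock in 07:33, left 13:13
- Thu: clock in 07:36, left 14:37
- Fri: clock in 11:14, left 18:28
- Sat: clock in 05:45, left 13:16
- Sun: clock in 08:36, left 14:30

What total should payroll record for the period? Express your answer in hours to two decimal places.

Tue: 10:08–20:38 = 10 h 30 min; less 30 min break → 10 h 0 min
Wed: 07:33–13:13 = 5 h 40 min; less 30 min break → 5 h 10 min
Thu: 07:36–14:37 = 7 h 1 min; less 30 min break → 6 h 31 min
Fri: 11:14–18:28 = 7 h 14 min; less 30 min break → 6 h 44 min
Sat: 05:45–13:16 = 7 h 31 min; less 30 min break → 7 h 1 min
Sun: 08:36–14:30 = 5 h 54 min; less 30 min break → 5 h 24 min
Total: 10 h 0 min + 5 h 10 min + 6 h 31 min + 6 h 44 min + 7 h 1 min + 5 h 24 min = 40 h 50 min.

40.83 hours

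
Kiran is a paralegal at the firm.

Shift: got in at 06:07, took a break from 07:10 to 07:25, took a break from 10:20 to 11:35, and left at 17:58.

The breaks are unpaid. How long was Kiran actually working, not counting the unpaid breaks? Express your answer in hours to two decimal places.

Shift: 06:07–17:58 = 11 h 51 min; less 90 min break → 10 h 21 min

10.35 hours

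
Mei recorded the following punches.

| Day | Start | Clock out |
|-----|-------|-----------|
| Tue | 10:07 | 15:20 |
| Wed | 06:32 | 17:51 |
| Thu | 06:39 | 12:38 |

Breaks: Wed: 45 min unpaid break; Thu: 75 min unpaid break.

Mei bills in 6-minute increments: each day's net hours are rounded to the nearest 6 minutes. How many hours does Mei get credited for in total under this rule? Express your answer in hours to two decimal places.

20.50 hours

Tue: 10:07–15:20 = 5 h 13 min → rounds to 5 h 12 min
Wed: 06:32–17:51 = 11 h 19 min − 45 min = 10 h 34 min → rounds to 10 h 36 min
Thu: 06:39–12:38 = 5 h 59 min − 75 min = 4 h 44 min → rounds to 4 h 42 min
Total credited: 20 h 30 min.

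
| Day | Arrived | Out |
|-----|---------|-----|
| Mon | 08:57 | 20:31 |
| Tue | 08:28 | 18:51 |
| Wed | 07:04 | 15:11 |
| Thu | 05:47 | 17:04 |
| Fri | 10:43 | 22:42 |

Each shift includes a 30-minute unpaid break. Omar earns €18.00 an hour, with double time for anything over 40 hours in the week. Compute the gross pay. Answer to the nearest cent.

€1110.00

Mon: 08:57–20:31 = 11 h 34 min; less 30 min break → 11 h 4 min
Tue: 08:28–18:51 = 10 h 23 min; less 30 min break → 9 h 53 min
Wed: 07:04–15:11 = 8 h 7 min; less 30 min break → 7 h 37 min
Thu: 05:47–17:04 = 11 h 17 min; less 30 min break → 10 h 47 min
Fri: 10:43–22:42 = 11 h 59 min; less 30 min break → 11 h 29 min
Total worked: 50 h 50 min = 3050 min.
Regular 40 h 0 min = 2400 min at €18.00/h; overtime 10 h 50 min = 650 min at €36.00/h.
Pay = (2400 × €18.00 + 650 × €36.00) ÷ 60 = €1110.00.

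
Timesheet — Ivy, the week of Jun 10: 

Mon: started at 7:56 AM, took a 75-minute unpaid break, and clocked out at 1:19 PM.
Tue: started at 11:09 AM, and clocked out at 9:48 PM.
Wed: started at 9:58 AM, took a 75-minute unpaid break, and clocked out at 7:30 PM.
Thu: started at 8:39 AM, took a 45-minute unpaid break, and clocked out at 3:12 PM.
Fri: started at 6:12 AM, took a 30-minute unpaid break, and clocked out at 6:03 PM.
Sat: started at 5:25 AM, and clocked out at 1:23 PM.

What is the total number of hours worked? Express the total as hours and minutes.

Mon: 7:56 AM–1:19 PM = 5 h 23 min; less 75 min break → 4 h 8 min
Tue: 11:09 AM–9:48 PM = 10 h 39 min
Wed: 9:58 AM–7:30 PM = 9 h 32 min; less 75 min break → 8 h 17 min
Thu: 8:39 AM–3:12 PM = 6 h 33 min; less 45 min break → 5 h 48 min
Fri: 6:12 AM–6:03 PM = 11 h 51 min; less 30 min break → 11 h 21 min
Sat: 5:25 AM–1:23 PM = 7 h 58 min
Total: 4 h 8 min + 10 h 39 min + 8 h 17 min + 5 h 48 min + 11 h 21 min + 7 h 58 min = 48 h 11 min.

48 h 11 min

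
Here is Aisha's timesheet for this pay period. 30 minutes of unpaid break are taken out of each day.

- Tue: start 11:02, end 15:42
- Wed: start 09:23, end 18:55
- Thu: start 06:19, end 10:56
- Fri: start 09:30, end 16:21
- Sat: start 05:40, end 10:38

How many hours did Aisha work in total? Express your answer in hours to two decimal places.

28.13 hours

Tue: 11:02–15:42 = 4 h 40 min; less 30 min break → 4 h 10 min
Wed: 09:23–18:55 = 9 h 32 min; less 30 min break → 9 h 2 min
Thu: 06:19–10:56 = 4 h 37 min; less 30 min break → 4 h 7 min
Fri: 09:30–16:21 = 6 h 51 min; less 30 min break → 6 h 21 min
Sat: 05:40–10:38 = 4 h 58 min; less 30 min break → 4 h 28 min
Total: 4 h 10 min + 9 h 2 min + 4 h 7 min + 6 h 21 min + 4 h 28 min = 28 h 8 min.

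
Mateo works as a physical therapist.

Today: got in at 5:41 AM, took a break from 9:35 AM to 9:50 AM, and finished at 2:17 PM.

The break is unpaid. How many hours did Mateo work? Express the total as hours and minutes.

8 h 21 min

Today: 5:41 AM–2:17 PM = 8 h 36 min; less 15 min break → 8 h 21 min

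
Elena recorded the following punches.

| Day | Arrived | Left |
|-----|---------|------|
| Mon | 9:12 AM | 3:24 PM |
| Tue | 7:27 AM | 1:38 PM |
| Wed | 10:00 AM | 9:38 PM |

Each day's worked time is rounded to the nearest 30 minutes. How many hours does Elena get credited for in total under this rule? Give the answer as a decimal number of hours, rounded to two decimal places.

23.50 hours

Mon: 9:12 AM–3:24 PM = 6 h 12 min → rounds to 6 h 0 min
Tue: 7:27 AM–1:38 PM = 6 h 11 min → rounds to 6 h 0 min
Wed: 10:00 AM–9:38 PM = 11 h 38 min → rounds to 11 h 30 min
Total credited: 23 h 30 min.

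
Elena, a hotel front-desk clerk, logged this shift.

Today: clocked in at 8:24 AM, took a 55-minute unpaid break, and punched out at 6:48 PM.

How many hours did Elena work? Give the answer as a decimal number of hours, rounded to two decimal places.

9.48 hours

Today: 8:24 AM–6:48 PM = 10 h 24 min; less 55 min break → 9 h 29 min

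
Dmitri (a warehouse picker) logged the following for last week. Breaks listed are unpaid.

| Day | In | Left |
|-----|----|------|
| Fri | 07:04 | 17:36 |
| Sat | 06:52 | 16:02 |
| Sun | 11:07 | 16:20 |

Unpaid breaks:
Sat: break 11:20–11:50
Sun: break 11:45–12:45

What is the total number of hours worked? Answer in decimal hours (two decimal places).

23.42 hours

Fri: 07:04–17:36 = 10 h 32 min
Sat: 06:52–16:02 = 9 h 10 min; less 30 min break → 8 h 40 min
Sun: 11:07–16:20 = 5 h 13 min; less 60 min break → 4 h 13 min
Total: 10 h 32 min + 8 h 40 min + 4 h 13 min = 23 h 25 min.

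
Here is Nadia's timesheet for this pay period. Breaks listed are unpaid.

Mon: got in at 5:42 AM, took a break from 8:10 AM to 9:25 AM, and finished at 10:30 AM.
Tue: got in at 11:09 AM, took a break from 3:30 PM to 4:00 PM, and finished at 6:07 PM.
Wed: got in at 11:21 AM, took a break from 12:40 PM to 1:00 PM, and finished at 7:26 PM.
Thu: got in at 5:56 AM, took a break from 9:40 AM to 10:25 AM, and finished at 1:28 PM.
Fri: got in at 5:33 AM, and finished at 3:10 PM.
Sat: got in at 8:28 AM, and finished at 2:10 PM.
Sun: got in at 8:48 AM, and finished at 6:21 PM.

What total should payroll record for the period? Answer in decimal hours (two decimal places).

Mon: 5:42 AM–10:30 AM = 4 h 48 min; less 75 min break → 3 h 33 min
Tue: 11:09 AM–6:07 PM = 6 h 58 min; less 30 min break → 6 h 28 min
Wed: 11:21 AM–7:26 PM = 8 h 5 min; less 20 min break → 7 h 45 min
Thu: 5:56 AM–1:28 PM = 7 h 32 min; less 45 min break → 6 h 47 min
Fri: 5:33 AM–3:10 PM = 9 h 37 min
Sat: 8:28 AM–2:10 PM = 5 h 42 min
Sun: 8:48 AM–6:21 PM = 9 h 33 min
Total: 3 h 33 min + 6 h 28 min + 7 h 45 min + 6 h 47 min + 9 h 37 min + 5 h 42 min + 9 h 33 min = 49 h 25 min.

49.42 hours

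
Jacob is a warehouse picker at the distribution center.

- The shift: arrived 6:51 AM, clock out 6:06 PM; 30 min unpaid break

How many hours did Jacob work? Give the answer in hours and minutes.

10 h 45 min

The shift: 6:51 AM–6:06 PM = 11 h 15 min; less 30 min break → 10 h 45 min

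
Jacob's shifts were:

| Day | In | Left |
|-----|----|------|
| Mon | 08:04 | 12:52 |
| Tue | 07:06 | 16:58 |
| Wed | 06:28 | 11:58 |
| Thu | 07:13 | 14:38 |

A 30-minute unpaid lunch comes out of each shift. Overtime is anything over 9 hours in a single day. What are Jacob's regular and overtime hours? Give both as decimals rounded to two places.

Mon: 08:04–12:52 = 4 h 48 min; less 30 min break → 4 h 18 min
Tue: 07:06–16:58 = 9 h 52 min; less 30 min break → 9 h 22 min
Wed: 06:28–11:58 = 5 h 30 min; less 30 min break → 5 h 0 min
Thu: 07:13–14:38 = 7 h 25 min; less 30 min break → 6 h 55 min
Mon reg 4 h 18 min / OT 0 h 0 min; Tue reg 9 h 0 min / OT 0 h 22 min; Wed reg 5 h 0 min / OT 0 h 0 min; Thu reg 6 h 55 min / OT 0 h 0 min.
Totals: regular 25 h 13 min, overtime 0 h 22 min.

Regular 25.22 hours, overtime 0.37 hours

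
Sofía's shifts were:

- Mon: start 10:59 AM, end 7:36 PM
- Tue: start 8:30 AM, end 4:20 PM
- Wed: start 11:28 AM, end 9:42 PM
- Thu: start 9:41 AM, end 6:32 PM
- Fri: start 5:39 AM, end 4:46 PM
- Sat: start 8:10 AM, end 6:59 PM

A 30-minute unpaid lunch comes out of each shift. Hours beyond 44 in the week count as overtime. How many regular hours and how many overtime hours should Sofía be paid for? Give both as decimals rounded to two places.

Regular 44.00 hours, overtime 10.47 hours

Mon: 10:59 AM–7:36 PM = 8 h 37 min; less 30 min break → 8 h 7 min
Tue: 8:30 AM–4:20 PM = 7 h 50 min; less 30 min break → 7 h 20 min
Wed: 11:28 AM–9:42 PM = 10 h 14 min; less 30 min break → 9 h 44 min
Thu: 9:41 AM–6:32 PM = 8 h 51 min; less 30 min break → 8 h 21 min
Fri: 5:39 AM–4:46 PM = 11 h 7 min; less 30 min break → 10 h 37 min
Sat: 8:10 AM–6:59 PM = 10 h 49 min; less 30 min break → 10 h 19 min
Total worked: 54 h 28 min = 54.47 h.
Threshold 44 h → overtime 10 h 28 min, regular 44 h 0 min.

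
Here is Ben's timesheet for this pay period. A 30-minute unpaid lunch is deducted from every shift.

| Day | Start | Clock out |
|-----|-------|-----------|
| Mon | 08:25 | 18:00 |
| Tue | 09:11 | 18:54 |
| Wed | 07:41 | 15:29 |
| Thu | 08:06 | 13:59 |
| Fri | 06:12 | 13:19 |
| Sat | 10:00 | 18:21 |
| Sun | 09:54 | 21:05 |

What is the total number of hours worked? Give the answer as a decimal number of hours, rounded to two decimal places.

56.13 hours

Mon: 08:25–18:00 = 9 h 35 min; less 30 min break → 9 h 5 min
Tue: 09:11–18:54 = 9 h 43 min; less 30 min break → 9 h 13 min
Wed: 07:41–15:29 = 7 h 48 min; less 30 min break → 7 h 18 min
Thu: 08:06–13:59 = 5 h 53 min; less 30 min break → 5 h 23 min
Fri: 06:12–13:19 = 7 h 7 min; less 30 min break → 6 h 37 min
Sat: 10:00–18:21 = 8 h 21 min; less 30 min break → 7 h 51 min
Sun: 09:54–21:05 = 11 h 11 min; less 30 min break → 10 h 41 min
Total: 9 h 5 min + 9 h 13 min + 7 h 18 min + 5 h 23 min + 6 h 37 min + 7 h 51 min + 10 h 41 min = 56 h 8 min.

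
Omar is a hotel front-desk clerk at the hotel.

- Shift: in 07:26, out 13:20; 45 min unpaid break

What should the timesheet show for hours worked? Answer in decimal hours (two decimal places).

Shift: 07:26–13:20 = 5 h 54 min; less 45 min break → 5 h 9 min

5.15 hours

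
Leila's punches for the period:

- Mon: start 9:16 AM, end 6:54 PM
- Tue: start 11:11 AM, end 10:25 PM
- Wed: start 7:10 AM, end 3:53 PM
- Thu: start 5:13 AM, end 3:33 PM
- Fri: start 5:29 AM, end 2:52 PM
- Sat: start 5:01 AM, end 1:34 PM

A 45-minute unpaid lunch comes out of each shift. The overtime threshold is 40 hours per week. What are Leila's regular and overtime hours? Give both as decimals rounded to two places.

Regular 40.00 hours, overtime 13.35 hours

Mon: 9:16 AM–6:54 PM = 9 h 38 min; less 45 min break → 8 h 53 min
Tue: 11:11 AM–10:25 PM = 11 h 14 min; less 45 min break → 10 h 29 min
Wed: 7:10 AM–3:53 PM = 8 h 43 min; less 45 min break → 7 h 58 min
Thu: 5:13 AM–3:33 PM = 10 h 20 min; less 45 min break → 9 h 35 min
Fri: 5:29 AM–2:52 PM = 9 h 23 min; less 45 min break → 8 h 38 min
Sat: 5:01 AM–1:34 PM = 8 h 33 min; less 45 min break → 7 h 48 min
Total worked: 53 h 21 min = 53.35 h.
Threshold 40 h → overtime 13 h 21 min, regular 40 h 0 min.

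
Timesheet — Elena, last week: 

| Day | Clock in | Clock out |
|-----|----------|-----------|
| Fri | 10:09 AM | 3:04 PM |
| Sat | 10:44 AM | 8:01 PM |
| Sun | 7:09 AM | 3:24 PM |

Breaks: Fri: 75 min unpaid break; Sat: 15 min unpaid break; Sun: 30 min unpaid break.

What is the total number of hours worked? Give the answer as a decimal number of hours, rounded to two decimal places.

Fri: 10:09 AM–3:04 PM = 4 h 55 min; less 75 min break → 3 h 40 min
Sat: 10:44 AM–8:01 PM = 9 h 17 min; less 15 min break → 9 h 2 min
Sun: 7:09 AM–3:24 PM = 8 h 15 min; less 30 min break → 7 h 45 min
Total: 3 h 40 min + 9 h 2 min + 7 h 45 min = 20 h 27 min.

20.45 hours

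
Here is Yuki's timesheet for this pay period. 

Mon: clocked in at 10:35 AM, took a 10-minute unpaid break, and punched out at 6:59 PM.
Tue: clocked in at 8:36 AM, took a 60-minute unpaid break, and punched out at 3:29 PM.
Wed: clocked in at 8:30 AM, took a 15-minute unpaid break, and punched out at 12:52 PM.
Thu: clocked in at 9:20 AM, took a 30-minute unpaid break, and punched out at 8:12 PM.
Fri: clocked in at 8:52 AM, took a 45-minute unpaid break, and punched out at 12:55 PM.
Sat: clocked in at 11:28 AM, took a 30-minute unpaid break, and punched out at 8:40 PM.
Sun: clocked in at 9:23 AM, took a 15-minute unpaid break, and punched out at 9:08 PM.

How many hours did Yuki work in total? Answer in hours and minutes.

Mon: 10:35 AM–6:59 PM = 8 h 24 min; less 10 min break → 8 h 14 min
Tue: 8:36 AM–3:29 PM = 6 h 53 min; less 60 min break → 5 h 53 min
Wed: 8:30 AM–12:52 PM = 4 h 22 min; less 15 min break → 4 h 7 min
Thu: 9:20 AM–8:12 PM = 10 h 52 min; less 30 min break → 10 h 22 min
Fri: 8:52 AM–12:55 PM = 4 h 3 min; less 45 min break → 3 h 18 min
Sat: 11:28 AM–8:40 PM = 9 h 12 min; less 30 min break → 8 h 42 min
Sun: 9:23 AM–9:08 PM = 11 h 45 min; less 15 min break → 11 h 30 min
Total: 8 h 14 min + 5 h 53 min + 4 h 7 min + 10 h 22 min + 3 h 18 min + 8 h 42 min + 11 h 30 min = 52 h 6 min.

52 h 6 min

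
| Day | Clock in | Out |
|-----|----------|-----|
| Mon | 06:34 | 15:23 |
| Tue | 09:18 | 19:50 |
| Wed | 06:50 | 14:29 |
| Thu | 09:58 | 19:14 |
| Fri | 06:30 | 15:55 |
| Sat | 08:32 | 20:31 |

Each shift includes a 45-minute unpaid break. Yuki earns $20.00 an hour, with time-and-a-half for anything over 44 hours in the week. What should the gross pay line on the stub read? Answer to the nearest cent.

$1155.00

Mon: 06:34–15:23 = 8 h 49 min; less 45 min break → 8 h 4 min
Tue: 09:18–19:50 = 10 h 32 min; less 45 min break → 9 h 47 min
Wed: 06:50–14:29 = 7 h 39 min; less 45 min break → 6 h 54 min
Thu: 09:58–19:14 = 9 h 16 min; less 45 min break → 8 h 31 min
Fri: 06:30–15:55 = 9 h 25 min; less 45 min break → 8 h 40 min
Sat: 08:32–20:31 = 11 h 59 min; less 45 min break → 11 h 14 min
Total worked: 53 h 10 min = 3190 min.
Regular 44 h 0 min = 2640 min at $20.00/h; overtime 9 h 10 min = 550 min at $30.00/h.
Pay = (2640 × $20.00 + 550 × $30.00) ÷ 60 = $1155.00.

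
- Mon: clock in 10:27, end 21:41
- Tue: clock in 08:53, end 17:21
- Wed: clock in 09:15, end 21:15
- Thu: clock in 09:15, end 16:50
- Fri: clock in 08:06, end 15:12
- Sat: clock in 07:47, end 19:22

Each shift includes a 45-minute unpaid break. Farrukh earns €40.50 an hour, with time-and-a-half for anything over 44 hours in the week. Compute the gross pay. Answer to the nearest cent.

Mon: 10:27–21:41 = 11 h 14 min; less 45 min break → 10 h 29 min
Tue: 08:53–17:21 = 8 h 28 min; less 45 min break → 7 h 43 min
Wed: 09:15–21:15 = 12 h 0 min; less 45 min break → 11 h 15 min
Thu: 09:15–16:50 = 7 h 35 min; less 45 min break → 6 h 50 min
Fri: 08:06–15:12 = 7 h 6 min; less 45 min break → 6 h 21 min
Sat: 07:47–19:22 = 11 h 35 min; less 45 min break → 10 h 50 min
Total worked: 53 h 28 min = 3208 min.
Regular 44 h 0 min = 2640 min at €40.50/h; overtime 9 h 28 min = 568 min at €60.75/h.
Pay = (2640 × €40.50 + 568 × €60.75) ÷ 60 = €2357.10.

€2357.10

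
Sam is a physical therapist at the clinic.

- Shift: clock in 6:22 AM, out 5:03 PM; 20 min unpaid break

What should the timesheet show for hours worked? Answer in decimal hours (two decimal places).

10.35 hours

Shift: 6:22 AM–5:03 PM = 10 h 41 min; less 20 min break → 10 h 21 min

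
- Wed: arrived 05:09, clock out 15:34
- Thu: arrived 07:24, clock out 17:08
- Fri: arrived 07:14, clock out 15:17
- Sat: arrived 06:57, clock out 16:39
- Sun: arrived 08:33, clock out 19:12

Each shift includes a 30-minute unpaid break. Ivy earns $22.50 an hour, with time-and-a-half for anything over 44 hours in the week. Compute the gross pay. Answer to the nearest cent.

Wed: 05:09–15:34 = 10 h 25 min; less 30 min break → 9 h 55 min
Thu: 07:24–17:08 = 9 h 44 min; less 30 min break → 9 h 14 min
Fri: 07:14–15:17 = 8 h 3 min; less 30 min break → 7 h 33 min
Sat: 06:57–16:39 = 9 h 42 min; less 30 min break → 9 h 12 min
Sun: 08:33–19:12 = 10 h 39 min; less 30 min break → 10 h 9 min
Total worked: 46 h 3 min = 2763 min.
Regular 44 h 0 min = 2640 min at $22.50/h; overtime 2 h 3 min = 123 min at $33.75/h.
Pay = (2640 × $22.50 + 123 × $33.75) ÷ 60 = $1059.19.

$1059.19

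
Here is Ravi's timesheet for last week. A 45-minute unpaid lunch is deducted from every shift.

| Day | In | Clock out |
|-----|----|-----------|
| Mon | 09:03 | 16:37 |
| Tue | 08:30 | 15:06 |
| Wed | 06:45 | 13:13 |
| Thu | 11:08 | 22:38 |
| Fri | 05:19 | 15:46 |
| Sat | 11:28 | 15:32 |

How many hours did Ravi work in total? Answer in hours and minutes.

42 h 9 min

Mon: 09:03–16:37 = 7 h 34 min; less 45 min break → 6 h 49 min
Tue: 08:30–15:06 = 6 h 36 min; less 45 min break → 5 h 51 min
Wed: 06:45–13:13 = 6 h 28 min; less 45 min break → 5 h 43 min
Thu: 11:08–22:38 = 11 h 30 min; less 45 min break → 10 h 45 min
Fri: 05:19–15:46 = 10 h 27 min; less 45 min break → 9 h 42 min
Sat: 11:28–15:32 = 4 h 4 min; less 45 min break → 3 h 19 min
Total: 6 h 49 min + 5 h 51 min + 5 h 43 min + 10 h 45 min + 9 h 42 min + 3 h 19 min = 42 h 9 min.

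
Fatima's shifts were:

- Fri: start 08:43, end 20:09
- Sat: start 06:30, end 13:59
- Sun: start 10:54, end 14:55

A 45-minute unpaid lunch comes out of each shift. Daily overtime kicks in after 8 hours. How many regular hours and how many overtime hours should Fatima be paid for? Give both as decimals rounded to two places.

Fri: 08:43–20:09 = 11 h 26 min; less 45 min break → 10 h 41 min
Sat: 06:30–13:59 = 7 h 29 min; less 45 min break → 6 h 44 min
Sun: 10:54–14:55 = 4 h 1 min; less 45 min break → 3 h 16 min
Fri reg 8 h 0 min / OT 2 h 41 min; Sat reg 6 h 44 min / OT 0 h 0 min; Sun reg 3 h 16 min / OT 0 h 0 min.
Totals: regular 18 h 0 min, overtime 2 h 41 min.

Regular 18.00 hours, overtime 2.68 hours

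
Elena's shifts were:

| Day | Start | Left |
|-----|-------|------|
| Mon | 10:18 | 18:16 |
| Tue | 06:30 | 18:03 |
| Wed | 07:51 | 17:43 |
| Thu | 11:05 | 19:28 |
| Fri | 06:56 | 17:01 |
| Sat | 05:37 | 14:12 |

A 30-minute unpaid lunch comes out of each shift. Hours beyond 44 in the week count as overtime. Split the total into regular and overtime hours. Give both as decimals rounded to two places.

Mon: 10:18–18:16 = 7 h 58 min; less 30 min break → 7 h 28 min
Tue: 06:30–18:03 = 11 h 33 min; less 30 min break → 11 h 3 min
Wed: 07:51–17:43 = 9 h 52 min; less 30 min break → 9 h 22 min
Thu: 11:05–19:28 = 8 h 23 min; less 30 min break → 7 h 53 min
Fri: 06:56–17:01 = 10 h 5 min; less 30 min break → 9 h 35 min
Sat: 05:37–14:12 = 8 h 35 min; less 30 min break → 8 h 5 min
Total worked: 53 h 26 min = 53.43 h.
Threshold 44 h → overtime 9 h 26 min, regular 44 h 0 min.

Regular 44.00 hours, overtime 9.43 hours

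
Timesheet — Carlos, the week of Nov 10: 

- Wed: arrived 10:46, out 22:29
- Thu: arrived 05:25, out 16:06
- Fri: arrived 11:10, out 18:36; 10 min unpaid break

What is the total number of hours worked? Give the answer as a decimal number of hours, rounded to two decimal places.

29.67 hours

Wed: 10:46–22:29 = 11 h 43 min
Thu: 05:25–16:06 = 10 h 41 min
Fri: 11:10–18:36 = 7 h 26 min; less 10 min break → 7 h 16 min
Total: 11 h 43 min + 10 h 41 min + 7 h 16 min = 29 h 40 min.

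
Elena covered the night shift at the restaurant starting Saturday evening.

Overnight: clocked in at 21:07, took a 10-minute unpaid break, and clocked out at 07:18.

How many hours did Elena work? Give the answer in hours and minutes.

Overnight: 21:07 → midnight = 2 h 53 min; midnight → 07:18 = 7 h 18 min; span 10 h 11 min; less 10 min break → 10 h 1 min

10 h 1 min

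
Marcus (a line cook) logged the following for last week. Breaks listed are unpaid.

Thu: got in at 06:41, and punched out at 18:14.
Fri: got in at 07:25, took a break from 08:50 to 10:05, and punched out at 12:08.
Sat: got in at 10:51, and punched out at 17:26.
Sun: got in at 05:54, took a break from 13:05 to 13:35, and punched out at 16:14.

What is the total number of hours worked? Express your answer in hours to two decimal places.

Thu: 06:41–18:14 = 11 h 33 min
Fri: 07:25–12:08 = 4 h 43 min; less 75 min break → 3 h 28 min
Sat: 10:51–17:26 = 6 h 35 min
Sun: 05:54–16:14 = 10 h 20 min; less 30 min break → 9 h 50 min
Total: 11 h 33 min + 3 h 28 min + 6 h 35 min + 9 h 50 min = 31 h 26 min.

31.43 hours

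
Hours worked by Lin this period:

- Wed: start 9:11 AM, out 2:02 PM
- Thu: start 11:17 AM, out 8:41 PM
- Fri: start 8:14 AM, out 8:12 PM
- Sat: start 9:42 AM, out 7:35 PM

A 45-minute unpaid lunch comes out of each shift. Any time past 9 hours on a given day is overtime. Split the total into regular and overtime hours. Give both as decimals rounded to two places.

Wed: 9:11 AM–2:02 PM = 4 h 51 min; less 45 min break → 4 h 6 min
Thu: 11:17 AM–8:41 PM = 9 h 24 min; less 45 min break → 8 h 39 min
Fri: 8:14 AM–8:12 PM = 11 h 58 min; less 45 min break → 11 h 13 min
Sat: 9:42 AM–7:35 PM = 9 h 53 min; less 45 min break → 9 h 8 min
Wed reg 4 h 6 min / OT 0 h 0 min; Thu reg 8 h 39 min / OT 0 h 0 min; Fri reg 9 h 0 min / OT 2 h 13 min; Sat reg 9 h 0 min / OT 0 h 8 min.
Totals: regular 30 h 45 min, overtime 2 h 21 min.

Regular 30.75 hours, overtime 2.35 hours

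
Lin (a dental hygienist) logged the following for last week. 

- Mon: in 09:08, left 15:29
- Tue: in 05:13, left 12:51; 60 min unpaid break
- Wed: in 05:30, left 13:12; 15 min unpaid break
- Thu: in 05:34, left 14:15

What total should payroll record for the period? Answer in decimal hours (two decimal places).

Mon: 09:08–15:29 = 6 h 21 min
Tue: 05:13–12:51 = 7 h 38 min; less 60 min break → 6 h 38 min
Wed: 05:30–13:12 = 7 h 42 min; less 15 min break → 7 h 27 min
Thu: 05:34–14:15 = 8 h 41 min
Total: 6 h 21 min + 6 h 38 min + 7 h 27 min + 8 h 41 min = 29 h 7 min.

29.12 hours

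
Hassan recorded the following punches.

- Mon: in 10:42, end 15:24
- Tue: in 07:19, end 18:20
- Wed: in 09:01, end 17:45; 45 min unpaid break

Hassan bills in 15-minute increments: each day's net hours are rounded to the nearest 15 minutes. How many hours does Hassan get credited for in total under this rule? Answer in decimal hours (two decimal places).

Mon: 10:42–15:24 = 4 h 42 min → rounds to 4 h 45 min
Tue: 07:19–18:20 = 11 h 1 min → rounds to 11 h 0 min
Wed: 09:01–17:45 = 8 h 44 min − 45 min = 7 h 59 min → rounds to 8 h 0 min
Total credited: 23 h 45 min.

23.75 hours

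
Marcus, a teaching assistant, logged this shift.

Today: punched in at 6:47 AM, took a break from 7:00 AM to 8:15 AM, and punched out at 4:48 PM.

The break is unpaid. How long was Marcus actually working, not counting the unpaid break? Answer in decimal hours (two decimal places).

Today: 6:47 AM–4:48 PM = 10 h 1 min; less 75 min break → 8 h 46 min

8.77 hours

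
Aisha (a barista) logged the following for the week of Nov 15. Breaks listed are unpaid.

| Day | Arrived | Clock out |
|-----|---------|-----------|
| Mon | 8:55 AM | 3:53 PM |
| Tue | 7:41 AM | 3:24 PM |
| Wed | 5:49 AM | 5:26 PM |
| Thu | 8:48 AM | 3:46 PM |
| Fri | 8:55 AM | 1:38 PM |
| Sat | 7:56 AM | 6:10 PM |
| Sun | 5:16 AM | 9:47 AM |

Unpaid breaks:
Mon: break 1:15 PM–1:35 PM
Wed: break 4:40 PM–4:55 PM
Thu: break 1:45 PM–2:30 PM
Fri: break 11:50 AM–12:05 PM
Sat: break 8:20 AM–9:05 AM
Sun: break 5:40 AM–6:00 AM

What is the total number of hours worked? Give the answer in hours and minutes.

Mon: 8:55 AM–3:53 PM = 6 h 58 min; less 20 min break → 6 h 38 min
Tue: 7:41 AM–3:24 PM = 7 h 43 min
Wed: 5:49 AM–5:26 PM = 11 h 37 min; less 15 min break → 11 h 22 min
Thu: 8:48 AM–3:46 PM = 6 h 58 min; less 45 min break → 6 h 13 min
Fri: 8:55 AM–1:38 PM = 4 h 43 min; less 15 min break → 4 h 28 min
Sat: 7:56 AM–6:10 PM = 10 h 14 min; less 45 min break → 9 h 29 min
Sun: 5:16 AM–9:47 AM = 4 h 31 min; less 20 min break → 4 h 11 min
Total: 6 h 38 min + 7 h 43 min + 11 h 22 min + 6 h 13 min + 4 h 28 min + 9 h 29 min + 4 h 11 min = 50 h 4 min.

50 h 4 min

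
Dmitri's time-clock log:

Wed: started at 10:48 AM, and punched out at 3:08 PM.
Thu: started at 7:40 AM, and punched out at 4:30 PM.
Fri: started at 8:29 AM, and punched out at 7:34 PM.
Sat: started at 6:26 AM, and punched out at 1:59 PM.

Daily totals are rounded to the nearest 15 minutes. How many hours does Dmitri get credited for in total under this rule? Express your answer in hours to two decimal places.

Wed: 10:48 AM–3:08 PM = 4 h 20 min → rounds to 4 h 15 min
Thu: 7:40 AM–4:30 PM = 8 h 50 min → rounds to 8 h 45 min
Fri: 8:29 AM–7:34 PM = 11 h 5 min → rounds to 11 h 0 min
Sat: 6:26 AM–1:59 PM = 7 h 33 min → rounds to 7 h 30 min
Total credited: 31 h 30 min.

31.50 hours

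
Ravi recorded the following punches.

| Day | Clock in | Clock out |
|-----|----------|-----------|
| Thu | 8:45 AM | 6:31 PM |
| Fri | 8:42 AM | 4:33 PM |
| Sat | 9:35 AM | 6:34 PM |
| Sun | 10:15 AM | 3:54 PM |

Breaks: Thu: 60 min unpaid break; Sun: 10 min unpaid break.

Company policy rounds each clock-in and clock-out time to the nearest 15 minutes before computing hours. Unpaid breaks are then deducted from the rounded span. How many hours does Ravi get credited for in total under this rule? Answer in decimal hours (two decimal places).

31.08 hours

Thu: in 8:45 AM→8:45 AM, out 6:31 PM→6:30 PM; 9 h 45 min − 60 min = 8 h 45 min
Fri: in 8:42 AM→8:45 AM, out 4:33 PM→4:30 PM; 7 h 45 min
Sat: in 9:35 AM→9:30 AM, out 6:34 PM→6:30 PM; 9 h 0 min
Sun: in 10:15 AM→10:15 AM, out 3:54 PM→4:00 PM; 5 h 45 min − 10 min = 5 h 35 min
Total credited: 31 h 5 min.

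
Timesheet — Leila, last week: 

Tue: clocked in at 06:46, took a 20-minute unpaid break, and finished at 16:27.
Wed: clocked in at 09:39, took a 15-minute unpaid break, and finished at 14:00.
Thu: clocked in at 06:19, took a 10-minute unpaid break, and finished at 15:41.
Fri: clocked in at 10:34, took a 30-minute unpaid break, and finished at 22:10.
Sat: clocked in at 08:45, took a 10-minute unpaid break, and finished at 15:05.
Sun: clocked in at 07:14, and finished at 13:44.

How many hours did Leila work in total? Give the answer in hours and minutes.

Tue: 06:46–16:27 = 9 h 41 min; less 20 min break → 9 h 21 min
Wed: 09:39–14:00 = 4 h 21 min; less 15 min break → 4 h 6 min
Thu: 06:19–15:41 = 9 h 22 min; less 10 min break → 9 h 12 min
Fri: 10:34–22:10 = 11 h 36 min; less 30 min break → 11 h 6 min
Sat: 08:45–15:05 = 6 h 20 min; less 10 min break → 6 h 10 min
Sun: 07:14–13:44 = 6 h 30 min
Total: 9 h 21 min + 4 h 6 min + 9 h 12 min + 11 h 6 min + 6 h 10 min + 6 h 30 min = 46 h 25 min.

46 h 25 min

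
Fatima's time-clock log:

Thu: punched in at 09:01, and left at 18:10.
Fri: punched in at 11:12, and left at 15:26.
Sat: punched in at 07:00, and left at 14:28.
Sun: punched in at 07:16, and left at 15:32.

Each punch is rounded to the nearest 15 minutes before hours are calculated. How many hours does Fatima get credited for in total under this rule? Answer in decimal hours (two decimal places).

Thu: in 09:01→09:00, out 18:10→18:15; 9 h 15 min
Fri: in 11:12→11:15, out 15:26→15:30; 4 h 15 min
Sat: in 07:00→07:00, out 14:28→14:30; 7 h 30 min
Sun: in 07:16→07:15, out 15:32→15:30; 8 h 15 min
Total credited: 29 h 15 min.

29.25 hours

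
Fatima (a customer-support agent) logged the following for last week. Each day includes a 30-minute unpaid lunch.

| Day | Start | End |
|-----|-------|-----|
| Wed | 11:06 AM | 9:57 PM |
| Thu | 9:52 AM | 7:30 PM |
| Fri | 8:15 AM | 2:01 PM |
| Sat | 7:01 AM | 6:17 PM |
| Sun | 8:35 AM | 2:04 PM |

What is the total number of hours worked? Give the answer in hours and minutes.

Wed: 11:06 AM–9:57 PM = 10 h 51 min; less 30 min break → 10 h 21 min
Thu: 9:52 AM–7:30 PM = 9 h 38 min; less 30 min break → 9 h 8 min
Fri: 8:15 AM–2:01 PM = 5 h 46 min; less 30 min break → 5 h 16 min
Sat: 7:01 AM–6:17 PM = 11 h 16 min; less 30 min break → 10 h 46 min
Sun: 8:35 AM–2:04 PM = 5 h 29 min; less 30 min break → 4 h 59 min
Total: 10 h 21 min + 9 h 8 min + 5 h 16 min + 10 h 46 min + 4 h 59 min = 40 h 30 min.

40 h 30 min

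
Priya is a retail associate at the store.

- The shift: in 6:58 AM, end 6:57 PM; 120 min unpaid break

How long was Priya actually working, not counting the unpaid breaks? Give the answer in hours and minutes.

The shift: 6:58 AM–6:57 PM = 11 h 59 min; less 120 min break → 9 h 59 min

9 h 59 min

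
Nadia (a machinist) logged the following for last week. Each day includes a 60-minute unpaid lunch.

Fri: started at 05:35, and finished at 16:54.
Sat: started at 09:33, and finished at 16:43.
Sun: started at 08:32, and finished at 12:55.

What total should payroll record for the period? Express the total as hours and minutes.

19 h 52 min

Fri: 05:35–16:54 = 11 h 19 min; less 60 min break → 10 h 19 min
Sat: 09:33–16:43 = 7 h 10 min; less 60 min break → 6 h 10 min
Sun: 08:32–12:55 = 4 h 23 min; less 60 min break → 3 h 23 min
Total: 10 h 19 min + 6 h 10 min + 3 h 23 min = 19 h 52 min.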